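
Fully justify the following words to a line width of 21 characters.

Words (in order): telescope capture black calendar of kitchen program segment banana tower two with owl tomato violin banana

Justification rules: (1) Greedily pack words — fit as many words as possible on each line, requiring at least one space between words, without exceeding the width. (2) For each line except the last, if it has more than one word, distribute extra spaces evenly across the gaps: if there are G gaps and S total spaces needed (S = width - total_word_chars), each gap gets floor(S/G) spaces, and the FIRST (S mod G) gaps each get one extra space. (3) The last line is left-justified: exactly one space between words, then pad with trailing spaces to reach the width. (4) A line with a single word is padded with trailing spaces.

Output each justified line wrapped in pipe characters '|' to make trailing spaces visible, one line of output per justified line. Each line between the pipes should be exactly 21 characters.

Answer: |telescope     capture|
|black   calendar   of|
|kitchen       program|
|segment  banana tower|
|two  with  owl tomato|
|violin banana        |

Derivation:
Line 1: ['telescope', 'capture'] (min_width=17, slack=4)
Line 2: ['black', 'calendar', 'of'] (min_width=17, slack=4)
Line 3: ['kitchen', 'program'] (min_width=15, slack=6)
Line 4: ['segment', 'banana', 'tower'] (min_width=20, slack=1)
Line 5: ['two', 'with', 'owl', 'tomato'] (min_width=19, slack=2)
Line 6: ['violin', 'banana'] (min_width=13, slack=8)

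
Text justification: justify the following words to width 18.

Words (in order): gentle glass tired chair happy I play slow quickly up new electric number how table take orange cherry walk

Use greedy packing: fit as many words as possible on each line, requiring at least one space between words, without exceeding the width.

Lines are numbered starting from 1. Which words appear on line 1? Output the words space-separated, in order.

Answer: gentle glass tired

Derivation:
Line 1: ['gentle', 'glass', 'tired'] (min_width=18, slack=0)
Line 2: ['chair', 'happy', 'I', 'play'] (min_width=18, slack=0)
Line 3: ['slow', 'quickly', 'up'] (min_width=15, slack=3)
Line 4: ['new', 'electric'] (min_width=12, slack=6)
Line 5: ['number', 'how', 'table'] (min_width=16, slack=2)
Line 6: ['take', 'orange', 'cherry'] (min_width=18, slack=0)
Line 7: ['walk'] (min_width=4, slack=14)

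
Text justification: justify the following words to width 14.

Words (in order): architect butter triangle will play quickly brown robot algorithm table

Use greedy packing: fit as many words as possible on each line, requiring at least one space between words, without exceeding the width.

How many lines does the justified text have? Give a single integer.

Answer: 7

Derivation:
Line 1: ['architect'] (min_width=9, slack=5)
Line 2: ['butter'] (min_width=6, slack=8)
Line 3: ['triangle', 'will'] (min_width=13, slack=1)
Line 4: ['play', 'quickly'] (min_width=12, slack=2)
Line 5: ['brown', 'robot'] (min_width=11, slack=3)
Line 6: ['algorithm'] (min_width=9, slack=5)
Line 7: ['table'] (min_width=5, slack=9)
Total lines: 7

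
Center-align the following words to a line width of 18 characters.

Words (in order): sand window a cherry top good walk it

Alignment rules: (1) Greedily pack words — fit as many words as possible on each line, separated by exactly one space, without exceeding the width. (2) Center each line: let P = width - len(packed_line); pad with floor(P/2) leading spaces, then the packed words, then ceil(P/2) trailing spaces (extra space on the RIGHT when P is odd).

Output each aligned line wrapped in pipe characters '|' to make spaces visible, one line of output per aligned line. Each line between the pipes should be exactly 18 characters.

Answer: |  sand window a   |
| cherry top good  |
|     walk it      |

Derivation:
Line 1: ['sand', 'window', 'a'] (min_width=13, slack=5)
Line 2: ['cherry', 'top', 'good'] (min_width=15, slack=3)
Line 3: ['walk', 'it'] (min_width=7, slack=11)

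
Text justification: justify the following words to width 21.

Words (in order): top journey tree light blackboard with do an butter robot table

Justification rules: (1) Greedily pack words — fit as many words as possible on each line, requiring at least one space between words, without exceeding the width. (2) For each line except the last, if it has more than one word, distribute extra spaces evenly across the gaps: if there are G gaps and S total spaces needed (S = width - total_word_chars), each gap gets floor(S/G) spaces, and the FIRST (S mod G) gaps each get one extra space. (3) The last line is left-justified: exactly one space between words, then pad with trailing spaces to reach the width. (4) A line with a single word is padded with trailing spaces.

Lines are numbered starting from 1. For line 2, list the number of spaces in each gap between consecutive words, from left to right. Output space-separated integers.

Line 1: ['top', 'journey', 'tree'] (min_width=16, slack=5)
Line 2: ['light', 'blackboard', 'with'] (min_width=21, slack=0)
Line 3: ['do', 'an', 'butter', 'robot'] (min_width=18, slack=3)
Line 4: ['table'] (min_width=5, slack=16)

Answer: 1 1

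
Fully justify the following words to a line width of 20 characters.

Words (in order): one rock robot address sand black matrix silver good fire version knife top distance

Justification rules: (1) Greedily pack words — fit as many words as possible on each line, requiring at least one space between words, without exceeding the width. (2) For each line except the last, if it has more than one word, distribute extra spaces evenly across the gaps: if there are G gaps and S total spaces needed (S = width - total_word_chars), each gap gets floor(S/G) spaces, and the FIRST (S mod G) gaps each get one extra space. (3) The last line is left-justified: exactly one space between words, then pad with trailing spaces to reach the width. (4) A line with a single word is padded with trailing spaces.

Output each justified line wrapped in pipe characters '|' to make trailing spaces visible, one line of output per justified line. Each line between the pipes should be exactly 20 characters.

Answer: |one    rock    robot|
|address  sand  black|
|matrix  silver  good|
|fire  version  knife|
|top distance        |

Derivation:
Line 1: ['one', 'rock', 'robot'] (min_width=14, slack=6)
Line 2: ['address', 'sand', 'black'] (min_width=18, slack=2)
Line 3: ['matrix', 'silver', 'good'] (min_width=18, slack=2)
Line 4: ['fire', 'version', 'knife'] (min_width=18, slack=2)
Line 5: ['top', 'distance'] (min_width=12, slack=8)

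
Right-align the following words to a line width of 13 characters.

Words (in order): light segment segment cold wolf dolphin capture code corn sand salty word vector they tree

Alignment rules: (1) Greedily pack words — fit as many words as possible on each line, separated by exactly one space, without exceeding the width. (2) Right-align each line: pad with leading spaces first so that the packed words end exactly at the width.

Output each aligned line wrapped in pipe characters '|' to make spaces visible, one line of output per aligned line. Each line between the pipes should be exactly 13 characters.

Answer: |light segment|
| segment cold|
| wolf dolphin|
| capture code|
|    corn sand|
|   salty word|
|  vector they|
|         tree|

Derivation:
Line 1: ['light', 'segment'] (min_width=13, slack=0)
Line 2: ['segment', 'cold'] (min_width=12, slack=1)
Line 3: ['wolf', 'dolphin'] (min_width=12, slack=1)
Line 4: ['capture', 'code'] (min_width=12, slack=1)
Line 5: ['corn', 'sand'] (min_width=9, slack=4)
Line 6: ['salty', 'word'] (min_width=10, slack=3)
Line 7: ['vector', 'they'] (min_width=11, slack=2)
Line 8: ['tree'] (min_width=4, slack=9)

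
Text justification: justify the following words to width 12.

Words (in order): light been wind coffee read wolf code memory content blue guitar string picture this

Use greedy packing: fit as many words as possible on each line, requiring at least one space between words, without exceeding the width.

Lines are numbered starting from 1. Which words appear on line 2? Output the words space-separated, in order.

Answer: wind coffee

Derivation:
Line 1: ['light', 'been'] (min_width=10, slack=2)
Line 2: ['wind', 'coffee'] (min_width=11, slack=1)
Line 3: ['read', 'wolf'] (min_width=9, slack=3)
Line 4: ['code', 'memory'] (min_width=11, slack=1)
Line 5: ['content', 'blue'] (min_width=12, slack=0)
Line 6: ['guitar'] (min_width=6, slack=6)
Line 7: ['string'] (min_width=6, slack=6)
Line 8: ['picture', 'this'] (min_width=12, slack=0)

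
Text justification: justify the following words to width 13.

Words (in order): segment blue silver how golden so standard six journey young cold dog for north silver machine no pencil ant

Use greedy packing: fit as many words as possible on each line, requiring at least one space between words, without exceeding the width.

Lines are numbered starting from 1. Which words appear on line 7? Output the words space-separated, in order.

Line 1: ['segment', 'blue'] (min_width=12, slack=1)
Line 2: ['silver', 'how'] (min_width=10, slack=3)
Line 3: ['golden', 'so'] (min_width=9, slack=4)
Line 4: ['standard', 'six'] (min_width=12, slack=1)
Line 5: ['journey', 'young'] (min_width=13, slack=0)
Line 6: ['cold', 'dog', 'for'] (min_width=12, slack=1)
Line 7: ['north', 'silver'] (min_width=12, slack=1)
Line 8: ['machine', 'no'] (min_width=10, slack=3)
Line 9: ['pencil', 'ant'] (min_width=10, slack=3)

Answer: north silver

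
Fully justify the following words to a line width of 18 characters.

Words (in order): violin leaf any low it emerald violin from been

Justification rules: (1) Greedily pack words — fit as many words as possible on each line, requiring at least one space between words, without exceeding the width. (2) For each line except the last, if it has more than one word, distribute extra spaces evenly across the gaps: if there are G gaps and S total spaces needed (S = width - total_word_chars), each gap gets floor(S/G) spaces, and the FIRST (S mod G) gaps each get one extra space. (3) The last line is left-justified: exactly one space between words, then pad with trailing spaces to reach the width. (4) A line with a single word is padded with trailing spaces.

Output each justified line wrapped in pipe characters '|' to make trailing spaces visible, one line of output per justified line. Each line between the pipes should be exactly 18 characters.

Answer: |violin   leaf  any|
|low   it   emerald|
|violin from been  |

Derivation:
Line 1: ['violin', 'leaf', 'any'] (min_width=15, slack=3)
Line 2: ['low', 'it', 'emerald'] (min_width=14, slack=4)
Line 3: ['violin', 'from', 'been'] (min_width=16, slack=2)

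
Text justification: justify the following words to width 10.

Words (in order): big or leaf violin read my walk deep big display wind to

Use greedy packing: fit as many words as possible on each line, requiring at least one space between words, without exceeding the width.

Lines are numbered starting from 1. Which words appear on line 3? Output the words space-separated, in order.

Answer: violin

Derivation:
Line 1: ['big', 'or'] (min_width=6, slack=4)
Line 2: ['leaf'] (min_width=4, slack=6)
Line 3: ['violin'] (min_width=6, slack=4)
Line 4: ['read', 'my'] (min_width=7, slack=3)
Line 5: ['walk', 'deep'] (min_width=9, slack=1)
Line 6: ['big'] (min_width=3, slack=7)
Line 7: ['display'] (min_width=7, slack=3)
Line 8: ['wind', 'to'] (min_width=7, slack=3)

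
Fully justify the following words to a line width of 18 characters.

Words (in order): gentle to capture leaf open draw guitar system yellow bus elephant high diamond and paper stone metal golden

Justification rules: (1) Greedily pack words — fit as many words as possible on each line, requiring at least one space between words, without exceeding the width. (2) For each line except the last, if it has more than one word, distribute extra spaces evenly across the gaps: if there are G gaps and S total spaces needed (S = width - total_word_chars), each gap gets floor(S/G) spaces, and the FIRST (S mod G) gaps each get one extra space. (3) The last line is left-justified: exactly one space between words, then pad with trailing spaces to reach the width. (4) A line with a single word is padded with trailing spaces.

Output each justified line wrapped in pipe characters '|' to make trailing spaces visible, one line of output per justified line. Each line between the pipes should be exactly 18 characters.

Line 1: ['gentle', 'to', 'capture'] (min_width=17, slack=1)
Line 2: ['leaf', 'open', 'draw'] (min_width=14, slack=4)
Line 3: ['guitar', 'system'] (min_width=13, slack=5)
Line 4: ['yellow', 'bus'] (min_width=10, slack=8)
Line 5: ['elephant', 'high'] (min_width=13, slack=5)
Line 6: ['diamond', 'and', 'paper'] (min_width=17, slack=1)
Line 7: ['stone', 'metal', 'golden'] (min_width=18, slack=0)

Answer: |gentle  to capture|
|leaf   open   draw|
|guitar      system|
|yellow         bus|
|elephant      high|
|diamond  and paper|
|stone metal golden|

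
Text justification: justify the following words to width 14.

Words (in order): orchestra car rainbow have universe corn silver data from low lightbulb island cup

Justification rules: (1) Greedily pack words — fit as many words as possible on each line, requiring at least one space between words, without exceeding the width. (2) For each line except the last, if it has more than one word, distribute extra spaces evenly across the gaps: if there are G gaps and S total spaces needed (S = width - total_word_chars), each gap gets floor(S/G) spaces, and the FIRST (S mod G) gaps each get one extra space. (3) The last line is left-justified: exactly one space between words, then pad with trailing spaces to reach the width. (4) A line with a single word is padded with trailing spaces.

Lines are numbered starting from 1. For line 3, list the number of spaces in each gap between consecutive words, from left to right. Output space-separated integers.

Answer: 2

Derivation:
Line 1: ['orchestra', 'car'] (min_width=13, slack=1)
Line 2: ['rainbow', 'have'] (min_width=12, slack=2)
Line 3: ['universe', 'corn'] (min_width=13, slack=1)
Line 4: ['silver', 'data'] (min_width=11, slack=3)
Line 5: ['from', 'low'] (min_width=8, slack=6)
Line 6: ['lightbulb'] (min_width=9, slack=5)
Line 7: ['island', 'cup'] (min_width=10, slack=4)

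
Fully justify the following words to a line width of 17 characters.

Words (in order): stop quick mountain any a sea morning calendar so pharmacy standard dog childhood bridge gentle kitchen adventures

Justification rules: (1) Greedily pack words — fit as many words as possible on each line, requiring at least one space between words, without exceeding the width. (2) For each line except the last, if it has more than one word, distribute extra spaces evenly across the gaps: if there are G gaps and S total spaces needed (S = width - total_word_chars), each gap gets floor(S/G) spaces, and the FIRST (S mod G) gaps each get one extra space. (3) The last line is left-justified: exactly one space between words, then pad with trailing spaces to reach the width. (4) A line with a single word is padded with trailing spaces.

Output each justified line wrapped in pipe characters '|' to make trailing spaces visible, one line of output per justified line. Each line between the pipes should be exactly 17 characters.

Answer: |stop        quick|
|mountain   any  a|
|sea       morning|
|calendar       so|
|pharmacy standard|
|dog     childhood|
|bridge     gentle|
|kitchen          |
|adventures       |

Derivation:
Line 1: ['stop', 'quick'] (min_width=10, slack=7)
Line 2: ['mountain', 'any', 'a'] (min_width=14, slack=3)
Line 3: ['sea', 'morning'] (min_width=11, slack=6)
Line 4: ['calendar', 'so'] (min_width=11, slack=6)
Line 5: ['pharmacy', 'standard'] (min_width=17, slack=0)
Line 6: ['dog', 'childhood'] (min_width=13, slack=4)
Line 7: ['bridge', 'gentle'] (min_width=13, slack=4)
Line 8: ['kitchen'] (min_width=7, slack=10)
Line 9: ['adventures'] (min_width=10, slack=7)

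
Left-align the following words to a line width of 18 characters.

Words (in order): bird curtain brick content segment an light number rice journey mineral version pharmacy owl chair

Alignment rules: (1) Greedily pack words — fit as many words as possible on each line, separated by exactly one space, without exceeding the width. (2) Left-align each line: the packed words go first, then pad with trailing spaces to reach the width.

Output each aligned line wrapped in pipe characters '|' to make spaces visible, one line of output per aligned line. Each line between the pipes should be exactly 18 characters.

Answer: |bird curtain brick|
|content segment an|
|light number rice |
|journey mineral   |
|version pharmacy  |
|owl chair         |

Derivation:
Line 1: ['bird', 'curtain', 'brick'] (min_width=18, slack=0)
Line 2: ['content', 'segment', 'an'] (min_width=18, slack=0)
Line 3: ['light', 'number', 'rice'] (min_width=17, slack=1)
Line 4: ['journey', 'mineral'] (min_width=15, slack=3)
Line 5: ['version', 'pharmacy'] (min_width=16, slack=2)
Line 6: ['owl', 'chair'] (min_width=9, slack=9)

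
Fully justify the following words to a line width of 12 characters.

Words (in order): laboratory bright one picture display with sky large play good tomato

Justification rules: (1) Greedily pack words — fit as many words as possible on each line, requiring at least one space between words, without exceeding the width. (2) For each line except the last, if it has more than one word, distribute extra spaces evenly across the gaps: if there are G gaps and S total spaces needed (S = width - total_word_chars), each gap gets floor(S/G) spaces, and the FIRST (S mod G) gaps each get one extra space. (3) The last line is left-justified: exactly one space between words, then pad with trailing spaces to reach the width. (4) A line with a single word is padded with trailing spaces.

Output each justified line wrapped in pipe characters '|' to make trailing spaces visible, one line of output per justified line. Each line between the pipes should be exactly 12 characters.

Line 1: ['laboratory'] (min_width=10, slack=2)
Line 2: ['bright', 'one'] (min_width=10, slack=2)
Line 3: ['picture'] (min_width=7, slack=5)
Line 4: ['display', 'with'] (min_width=12, slack=0)
Line 5: ['sky', 'large'] (min_width=9, slack=3)
Line 6: ['play', 'good'] (min_width=9, slack=3)
Line 7: ['tomato'] (min_width=6, slack=6)

Answer: |laboratory  |
|bright   one|
|picture     |
|display with|
|sky    large|
|play    good|
|tomato      |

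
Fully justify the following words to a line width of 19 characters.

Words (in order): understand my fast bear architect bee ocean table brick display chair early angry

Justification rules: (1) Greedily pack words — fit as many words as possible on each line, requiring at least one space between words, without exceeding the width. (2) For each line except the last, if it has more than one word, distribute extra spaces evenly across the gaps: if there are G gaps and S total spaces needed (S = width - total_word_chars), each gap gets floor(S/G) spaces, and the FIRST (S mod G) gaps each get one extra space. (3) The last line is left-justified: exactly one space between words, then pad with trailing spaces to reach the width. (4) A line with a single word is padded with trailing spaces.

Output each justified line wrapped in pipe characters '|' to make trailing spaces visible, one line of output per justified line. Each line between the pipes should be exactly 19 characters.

Line 1: ['understand', 'my', 'fast'] (min_width=18, slack=1)
Line 2: ['bear', 'architect', 'bee'] (min_width=18, slack=1)
Line 3: ['ocean', 'table', 'brick'] (min_width=17, slack=2)
Line 4: ['display', 'chair', 'early'] (min_width=19, slack=0)
Line 5: ['angry'] (min_width=5, slack=14)

Answer: |understand  my fast|
|bear  architect bee|
|ocean  table  brick|
|display chair early|
|angry              |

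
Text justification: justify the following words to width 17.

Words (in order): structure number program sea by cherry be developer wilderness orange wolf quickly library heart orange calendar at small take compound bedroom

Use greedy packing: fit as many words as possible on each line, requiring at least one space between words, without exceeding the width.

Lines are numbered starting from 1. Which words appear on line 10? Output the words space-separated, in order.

Line 1: ['structure', 'number'] (min_width=16, slack=1)
Line 2: ['program', 'sea', 'by'] (min_width=14, slack=3)
Line 3: ['cherry', 'be'] (min_width=9, slack=8)
Line 4: ['developer'] (min_width=9, slack=8)
Line 5: ['wilderness', 'orange'] (min_width=17, slack=0)
Line 6: ['wolf', 'quickly'] (min_width=12, slack=5)
Line 7: ['library', 'heart'] (min_width=13, slack=4)
Line 8: ['orange', 'calendar'] (min_width=15, slack=2)
Line 9: ['at', 'small', 'take'] (min_width=13, slack=4)
Line 10: ['compound', 'bedroom'] (min_width=16, slack=1)

Answer: compound bedroom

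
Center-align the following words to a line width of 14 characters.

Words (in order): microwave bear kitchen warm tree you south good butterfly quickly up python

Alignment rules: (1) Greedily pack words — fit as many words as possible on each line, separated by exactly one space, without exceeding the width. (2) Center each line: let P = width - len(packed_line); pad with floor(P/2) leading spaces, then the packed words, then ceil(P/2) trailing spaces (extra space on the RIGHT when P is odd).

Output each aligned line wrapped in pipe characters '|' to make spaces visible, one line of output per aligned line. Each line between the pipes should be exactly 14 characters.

Line 1: ['microwave', 'bear'] (min_width=14, slack=0)
Line 2: ['kitchen', 'warm'] (min_width=12, slack=2)
Line 3: ['tree', 'you', 'south'] (min_width=14, slack=0)
Line 4: ['good', 'butterfly'] (min_width=14, slack=0)
Line 5: ['quickly', 'up'] (min_width=10, slack=4)
Line 6: ['python'] (min_width=6, slack=8)

Answer: |microwave bear|
| kitchen warm |
|tree you south|
|good butterfly|
|  quickly up  |
|    python    |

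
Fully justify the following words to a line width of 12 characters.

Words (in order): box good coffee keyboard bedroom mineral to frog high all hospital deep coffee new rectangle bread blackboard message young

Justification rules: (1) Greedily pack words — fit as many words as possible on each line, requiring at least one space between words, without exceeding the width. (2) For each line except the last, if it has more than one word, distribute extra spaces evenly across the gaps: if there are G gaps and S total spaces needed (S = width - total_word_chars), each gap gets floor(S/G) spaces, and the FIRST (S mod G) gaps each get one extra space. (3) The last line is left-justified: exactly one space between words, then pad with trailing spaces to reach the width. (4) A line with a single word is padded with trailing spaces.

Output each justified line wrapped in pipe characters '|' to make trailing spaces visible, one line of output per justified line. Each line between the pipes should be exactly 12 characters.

Line 1: ['box', 'good'] (min_width=8, slack=4)
Line 2: ['coffee'] (min_width=6, slack=6)
Line 3: ['keyboard'] (min_width=8, slack=4)
Line 4: ['bedroom'] (min_width=7, slack=5)
Line 5: ['mineral', 'to'] (min_width=10, slack=2)
Line 6: ['frog', 'high'] (min_width=9, slack=3)
Line 7: ['all', 'hospital'] (min_width=12, slack=0)
Line 8: ['deep', 'coffee'] (min_width=11, slack=1)
Line 9: ['new'] (min_width=3, slack=9)
Line 10: ['rectangle'] (min_width=9, slack=3)
Line 11: ['bread'] (min_width=5, slack=7)
Line 12: ['blackboard'] (min_width=10, slack=2)
Line 13: ['message'] (min_width=7, slack=5)
Line 14: ['young'] (min_width=5, slack=7)

Answer: |box     good|
|coffee      |
|keyboard    |
|bedroom     |
|mineral   to|
|frog    high|
|all hospital|
|deep  coffee|
|new         |
|rectangle   |
|bread       |
|blackboard  |
|message     |
|young       |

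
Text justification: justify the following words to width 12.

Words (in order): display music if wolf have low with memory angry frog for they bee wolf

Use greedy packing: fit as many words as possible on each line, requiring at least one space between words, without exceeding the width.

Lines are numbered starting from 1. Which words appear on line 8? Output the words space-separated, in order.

Answer: wolf

Derivation:
Line 1: ['display'] (min_width=7, slack=5)
Line 2: ['music', 'if'] (min_width=8, slack=4)
Line 3: ['wolf', 'have'] (min_width=9, slack=3)
Line 4: ['low', 'with'] (min_width=8, slack=4)
Line 5: ['memory', 'angry'] (min_width=12, slack=0)
Line 6: ['frog', 'for'] (min_width=8, slack=4)
Line 7: ['they', 'bee'] (min_width=8, slack=4)
Line 8: ['wolf'] (min_width=4, slack=8)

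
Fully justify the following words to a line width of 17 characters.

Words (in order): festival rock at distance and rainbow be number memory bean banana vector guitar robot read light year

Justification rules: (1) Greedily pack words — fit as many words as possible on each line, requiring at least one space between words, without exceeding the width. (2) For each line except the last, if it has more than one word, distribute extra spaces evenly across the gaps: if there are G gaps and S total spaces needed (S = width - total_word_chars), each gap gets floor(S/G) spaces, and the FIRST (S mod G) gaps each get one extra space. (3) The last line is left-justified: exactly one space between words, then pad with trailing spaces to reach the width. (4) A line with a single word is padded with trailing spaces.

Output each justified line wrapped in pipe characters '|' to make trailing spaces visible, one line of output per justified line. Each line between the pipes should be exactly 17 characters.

Answer: |festival  rock at|
|distance      and|
|rainbow be number|
|memory       bean|
|banana     vector|
|guitar robot read|
|light year       |

Derivation:
Line 1: ['festival', 'rock', 'at'] (min_width=16, slack=1)
Line 2: ['distance', 'and'] (min_width=12, slack=5)
Line 3: ['rainbow', 'be', 'number'] (min_width=17, slack=0)
Line 4: ['memory', 'bean'] (min_width=11, slack=6)
Line 5: ['banana', 'vector'] (min_width=13, slack=4)
Line 6: ['guitar', 'robot', 'read'] (min_width=17, slack=0)
Line 7: ['light', 'year'] (min_width=10, slack=7)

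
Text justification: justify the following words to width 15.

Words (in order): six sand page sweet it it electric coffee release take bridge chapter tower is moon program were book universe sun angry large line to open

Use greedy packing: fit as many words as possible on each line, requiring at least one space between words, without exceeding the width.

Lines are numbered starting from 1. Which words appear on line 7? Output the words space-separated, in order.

Line 1: ['six', 'sand', 'page'] (min_width=13, slack=2)
Line 2: ['sweet', 'it', 'it'] (min_width=11, slack=4)
Line 3: ['electric', 'coffee'] (min_width=15, slack=0)
Line 4: ['release', 'take'] (min_width=12, slack=3)
Line 5: ['bridge', 'chapter'] (min_width=14, slack=1)
Line 6: ['tower', 'is', 'moon'] (min_width=13, slack=2)
Line 7: ['program', 'were'] (min_width=12, slack=3)
Line 8: ['book', 'universe'] (min_width=13, slack=2)
Line 9: ['sun', 'angry', 'large'] (min_width=15, slack=0)
Line 10: ['line', 'to', 'open'] (min_width=12, slack=3)

Answer: program were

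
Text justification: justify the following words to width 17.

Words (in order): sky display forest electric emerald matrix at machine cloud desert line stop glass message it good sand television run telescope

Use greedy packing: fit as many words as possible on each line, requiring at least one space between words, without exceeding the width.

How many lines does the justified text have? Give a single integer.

Line 1: ['sky', 'display'] (min_width=11, slack=6)
Line 2: ['forest', 'electric'] (min_width=15, slack=2)
Line 3: ['emerald', 'matrix', 'at'] (min_width=17, slack=0)
Line 4: ['machine', 'cloud'] (min_width=13, slack=4)
Line 5: ['desert', 'line', 'stop'] (min_width=16, slack=1)
Line 6: ['glass', 'message', 'it'] (min_width=16, slack=1)
Line 7: ['good', 'sand'] (min_width=9, slack=8)
Line 8: ['television', 'run'] (min_width=14, slack=3)
Line 9: ['telescope'] (min_width=9, slack=8)
Total lines: 9

Answer: 9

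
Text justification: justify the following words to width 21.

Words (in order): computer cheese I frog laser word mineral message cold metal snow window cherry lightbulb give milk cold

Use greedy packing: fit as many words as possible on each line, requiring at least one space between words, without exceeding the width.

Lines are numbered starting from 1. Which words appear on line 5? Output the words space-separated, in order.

Line 1: ['computer', 'cheese', 'I'] (min_width=17, slack=4)
Line 2: ['frog', 'laser', 'word'] (min_width=15, slack=6)
Line 3: ['mineral', 'message', 'cold'] (min_width=20, slack=1)
Line 4: ['metal', 'snow', 'window'] (min_width=17, slack=4)
Line 5: ['cherry', 'lightbulb', 'give'] (min_width=21, slack=0)
Line 6: ['milk', 'cold'] (min_width=9, slack=12)

Answer: cherry lightbulb give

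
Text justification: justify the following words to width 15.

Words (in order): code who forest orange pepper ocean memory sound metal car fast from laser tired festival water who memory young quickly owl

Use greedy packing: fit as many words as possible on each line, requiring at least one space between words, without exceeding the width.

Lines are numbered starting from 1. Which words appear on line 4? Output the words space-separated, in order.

Answer: sound metal car

Derivation:
Line 1: ['code', 'who', 'forest'] (min_width=15, slack=0)
Line 2: ['orange', 'pepper'] (min_width=13, slack=2)
Line 3: ['ocean', 'memory'] (min_width=12, slack=3)
Line 4: ['sound', 'metal', 'car'] (min_width=15, slack=0)
Line 5: ['fast', 'from', 'laser'] (min_width=15, slack=0)
Line 6: ['tired', 'festival'] (min_width=14, slack=1)
Line 7: ['water', 'who'] (min_width=9, slack=6)
Line 8: ['memory', 'young'] (min_width=12, slack=3)
Line 9: ['quickly', 'owl'] (min_width=11, slack=4)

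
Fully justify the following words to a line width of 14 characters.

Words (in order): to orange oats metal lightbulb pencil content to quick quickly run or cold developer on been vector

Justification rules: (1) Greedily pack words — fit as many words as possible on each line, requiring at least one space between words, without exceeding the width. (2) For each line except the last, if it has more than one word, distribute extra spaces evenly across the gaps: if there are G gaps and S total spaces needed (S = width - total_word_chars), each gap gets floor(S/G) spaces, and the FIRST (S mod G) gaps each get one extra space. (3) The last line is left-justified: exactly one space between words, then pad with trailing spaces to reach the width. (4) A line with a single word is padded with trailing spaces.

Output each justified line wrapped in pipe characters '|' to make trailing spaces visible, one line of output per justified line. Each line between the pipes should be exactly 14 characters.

Line 1: ['to', 'orange', 'oats'] (min_width=14, slack=0)
Line 2: ['metal'] (min_width=5, slack=9)
Line 3: ['lightbulb'] (min_width=9, slack=5)
Line 4: ['pencil', 'content'] (min_width=14, slack=0)
Line 5: ['to', 'quick'] (min_width=8, slack=6)
Line 6: ['quickly', 'run', 'or'] (min_width=14, slack=0)
Line 7: ['cold', 'developer'] (min_width=14, slack=0)
Line 8: ['on', 'been', 'vector'] (min_width=14, slack=0)

Answer: |to orange oats|
|metal         |
|lightbulb     |
|pencil content|
|to       quick|
|quickly run or|
|cold developer|
|on been vector|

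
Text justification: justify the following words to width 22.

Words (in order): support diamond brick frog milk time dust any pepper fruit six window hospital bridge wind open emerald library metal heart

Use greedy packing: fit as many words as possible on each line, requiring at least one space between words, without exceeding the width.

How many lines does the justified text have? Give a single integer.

Line 1: ['support', 'diamond', 'brick'] (min_width=21, slack=1)
Line 2: ['frog', 'milk', 'time', 'dust'] (min_width=19, slack=3)
Line 3: ['any', 'pepper', 'fruit', 'six'] (min_width=20, slack=2)
Line 4: ['window', 'hospital', 'bridge'] (min_width=22, slack=0)
Line 5: ['wind', 'open', 'emerald'] (min_width=17, slack=5)
Line 6: ['library', 'metal', 'heart'] (min_width=19, slack=3)
Total lines: 6

Answer: 6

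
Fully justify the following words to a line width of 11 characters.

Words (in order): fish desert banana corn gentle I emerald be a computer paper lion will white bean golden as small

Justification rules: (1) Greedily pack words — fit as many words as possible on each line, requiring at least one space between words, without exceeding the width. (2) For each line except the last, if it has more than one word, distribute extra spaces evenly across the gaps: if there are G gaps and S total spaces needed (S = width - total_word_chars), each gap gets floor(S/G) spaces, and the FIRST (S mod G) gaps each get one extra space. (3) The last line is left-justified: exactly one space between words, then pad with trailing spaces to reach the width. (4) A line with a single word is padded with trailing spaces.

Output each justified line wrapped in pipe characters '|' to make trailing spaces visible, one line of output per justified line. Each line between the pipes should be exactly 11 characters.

Line 1: ['fish', 'desert'] (min_width=11, slack=0)
Line 2: ['banana', 'corn'] (min_width=11, slack=0)
Line 3: ['gentle', 'I'] (min_width=8, slack=3)
Line 4: ['emerald', 'be'] (min_width=10, slack=1)
Line 5: ['a', 'computer'] (min_width=10, slack=1)
Line 6: ['paper', 'lion'] (min_width=10, slack=1)
Line 7: ['will', 'white'] (min_width=10, slack=1)
Line 8: ['bean', 'golden'] (min_width=11, slack=0)
Line 9: ['as', 'small'] (min_width=8, slack=3)

Answer: |fish desert|
|banana corn|
|gentle    I|
|emerald  be|
|a  computer|
|paper  lion|
|will  white|
|bean golden|
|as small   |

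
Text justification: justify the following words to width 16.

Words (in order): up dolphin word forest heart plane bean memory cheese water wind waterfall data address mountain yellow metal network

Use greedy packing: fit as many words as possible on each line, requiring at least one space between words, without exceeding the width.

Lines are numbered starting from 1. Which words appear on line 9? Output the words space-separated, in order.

Answer: network

Derivation:
Line 1: ['up', 'dolphin', 'word'] (min_width=15, slack=1)
Line 2: ['forest', 'heart'] (min_width=12, slack=4)
Line 3: ['plane', 'bean'] (min_width=10, slack=6)
Line 4: ['memory', 'cheese'] (min_width=13, slack=3)
Line 5: ['water', 'wind'] (min_width=10, slack=6)
Line 6: ['waterfall', 'data'] (min_width=14, slack=2)
Line 7: ['address', 'mountain'] (min_width=16, slack=0)
Line 8: ['yellow', 'metal'] (min_width=12, slack=4)
Line 9: ['network'] (min_width=7, slack=9)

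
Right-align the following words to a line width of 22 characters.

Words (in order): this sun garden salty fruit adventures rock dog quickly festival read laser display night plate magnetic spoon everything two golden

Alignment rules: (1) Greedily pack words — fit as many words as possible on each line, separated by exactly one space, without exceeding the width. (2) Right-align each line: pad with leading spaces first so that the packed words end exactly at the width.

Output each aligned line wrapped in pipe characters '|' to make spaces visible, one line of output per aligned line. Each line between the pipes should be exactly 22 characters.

Line 1: ['this', 'sun', 'garden', 'salty'] (min_width=21, slack=1)
Line 2: ['fruit', 'adventures', 'rock'] (min_width=21, slack=1)
Line 3: ['dog', 'quickly', 'festival'] (min_width=20, slack=2)
Line 4: ['read', 'laser', 'display'] (min_width=18, slack=4)
Line 5: ['night', 'plate', 'magnetic'] (min_width=20, slack=2)
Line 6: ['spoon', 'everything', 'two'] (min_width=20, slack=2)
Line 7: ['golden'] (min_width=6, slack=16)

Answer: | this sun garden salty|
| fruit adventures rock|
|  dog quickly festival|
|    read laser display|
|  night plate magnetic|
|  spoon everything two|
|                golden|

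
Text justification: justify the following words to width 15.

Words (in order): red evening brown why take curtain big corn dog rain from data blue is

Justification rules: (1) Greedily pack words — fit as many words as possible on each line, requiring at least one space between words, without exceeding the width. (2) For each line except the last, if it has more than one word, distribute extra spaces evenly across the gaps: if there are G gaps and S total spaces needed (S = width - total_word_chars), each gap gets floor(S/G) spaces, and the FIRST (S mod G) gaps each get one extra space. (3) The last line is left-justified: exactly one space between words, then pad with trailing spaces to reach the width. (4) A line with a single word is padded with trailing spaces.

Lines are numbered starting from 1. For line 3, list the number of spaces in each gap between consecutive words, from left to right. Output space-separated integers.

Answer: 5

Derivation:
Line 1: ['red', 'evening'] (min_width=11, slack=4)
Line 2: ['brown', 'why', 'take'] (min_width=14, slack=1)
Line 3: ['curtain', 'big'] (min_width=11, slack=4)
Line 4: ['corn', 'dog', 'rain'] (min_width=13, slack=2)
Line 5: ['from', 'data', 'blue'] (min_width=14, slack=1)
Line 6: ['is'] (min_width=2, slack=13)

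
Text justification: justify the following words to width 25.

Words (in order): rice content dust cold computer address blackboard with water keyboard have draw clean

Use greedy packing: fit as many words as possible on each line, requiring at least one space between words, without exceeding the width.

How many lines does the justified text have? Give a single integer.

Line 1: ['rice', 'content', 'dust', 'cold'] (min_width=22, slack=3)
Line 2: ['computer', 'address'] (min_width=16, slack=9)
Line 3: ['blackboard', 'with', 'water'] (min_width=21, slack=4)
Line 4: ['keyboard', 'have', 'draw', 'clean'] (min_width=24, slack=1)
Total lines: 4

Answer: 4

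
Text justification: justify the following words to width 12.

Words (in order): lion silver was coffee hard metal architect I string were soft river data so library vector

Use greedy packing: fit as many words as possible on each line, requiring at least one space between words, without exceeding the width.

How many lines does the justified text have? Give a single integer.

Line 1: ['lion', 'silver'] (min_width=11, slack=1)
Line 2: ['was', 'coffee'] (min_width=10, slack=2)
Line 3: ['hard', 'metal'] (min_width=10, slack=2)
Line 4: ['architect', 'I'] (min_width=11, slack=1)
Line 5: ['string', 'were'] (min_width=11, slack=1)
Line 6: ['soft', 'river'] (min_width=10, slack=2)
Line 7: ['data', 'so'] (min_width=7, slack=5)
Line 8: ['library'] (min_width=7, slack=5)
Line 9: ['vector'] (min_width=6, slack=6)
Total lines: 9

Answer: 9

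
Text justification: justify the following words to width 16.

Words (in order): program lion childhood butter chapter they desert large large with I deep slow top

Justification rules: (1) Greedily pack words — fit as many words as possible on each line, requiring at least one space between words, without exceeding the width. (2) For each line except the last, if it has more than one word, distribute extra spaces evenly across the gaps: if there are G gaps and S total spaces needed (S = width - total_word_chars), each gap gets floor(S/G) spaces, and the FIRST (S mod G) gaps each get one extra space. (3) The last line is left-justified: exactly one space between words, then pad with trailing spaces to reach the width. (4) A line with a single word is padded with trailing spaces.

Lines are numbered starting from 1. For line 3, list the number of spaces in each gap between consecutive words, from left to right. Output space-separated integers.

Line 1: ['program', 'lion'] (min_width=12, slack=4)
Line 2: ['childhood', 'butter'] (min_width=16, slack=0)
Line 3: ['chapter', 'they'] (min_width=12, slack=4)
Line 4: ['desert', 'large'] (min_width=12, slack=4)
Line 5: ['large', 'with', 'I'] (min_width=12, slack=4)
Line 6: ['deep', 'slow', 'top'] (min_width=13, slack=3)

Answer: 5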